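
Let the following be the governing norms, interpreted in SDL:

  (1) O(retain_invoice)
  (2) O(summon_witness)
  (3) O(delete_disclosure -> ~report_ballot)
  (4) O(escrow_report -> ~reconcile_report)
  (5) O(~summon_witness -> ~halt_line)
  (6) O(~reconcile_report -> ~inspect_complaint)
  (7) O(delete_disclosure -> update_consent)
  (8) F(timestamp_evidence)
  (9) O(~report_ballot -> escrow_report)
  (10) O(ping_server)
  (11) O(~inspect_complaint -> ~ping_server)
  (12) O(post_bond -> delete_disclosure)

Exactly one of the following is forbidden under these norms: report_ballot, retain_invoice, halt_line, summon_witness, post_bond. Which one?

post_bond

Premise 10 states O(ping_server) outright.
The contrapositive of premise 11 (O(~inspect_complaint -> ~ping_server)) is O(ping_server -> inspect_complaint), and O(ping_server) is already established, so O(inspect_complaint).
Premise 6 is O(~reconcile_report -> ~inspect_complaint); contrapositively O(inspect_complaint -> reconcile_report). Since O(inspect_complaint) holds, K gives O(reconcile_report).
The contrapositive of premise 4 (O(escrow_report -> ~reconcile_report)) is O(reconcile_report -> ~escrow_report), and O(reconcile_report) is already established, so O(~escrow_report).
The contrapositive of premise 9 (O(~report_ballot -> escrow_report)) is O(~escrow_report -> report_ballot), and O(~escrow_report) is already established, so O(report_ballot).
The contrapositive of premise 3 (O(delete_disclosure -> ~report_ballot)) is O(report_ballot -> ~delete_disclosure), and O(report_ballot) is already established, so O(~delete_disclosure).
Premise 12, O(post_bond -> delete_disclosure), contraposes to O(~delete_disclosure -> ~post_bond); with O(~delete_disclosure) we get O(~post_bond).
So O(~post_bond) holds, i.e. post_bond is forbidden. None of the other listed options is forbidden under the premises.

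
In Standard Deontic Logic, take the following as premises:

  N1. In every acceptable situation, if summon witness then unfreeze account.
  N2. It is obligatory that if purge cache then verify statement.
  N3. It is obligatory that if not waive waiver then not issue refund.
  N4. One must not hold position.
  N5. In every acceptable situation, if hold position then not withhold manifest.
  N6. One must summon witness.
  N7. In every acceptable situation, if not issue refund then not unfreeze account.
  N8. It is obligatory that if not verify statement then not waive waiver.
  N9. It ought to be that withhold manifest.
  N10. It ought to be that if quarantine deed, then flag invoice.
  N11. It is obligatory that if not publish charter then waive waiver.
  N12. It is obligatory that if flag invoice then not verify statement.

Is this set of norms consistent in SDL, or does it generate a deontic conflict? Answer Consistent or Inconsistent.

Consistent

Premise 5 is O(hold_position → ¬withhold_manifest), but O(hold_position) is not derivable from the premises, so it does not yield O(¬withhold_manifest).
So O(¬withhold_manifest) is not derivable, and the apparent clash with O(withhold_manifest) does not arise.
A world satisfying every obligation exists (e.g. flag_invoice=false, hold_position=false, issue_refund=true, publish_charter=false, purge_cache=false, quarantine_deed=false, summon_witness=true, unfreeze_account=true, verify_statement=true, waive_waiver=true, withhold_manifest=true); no atom is both obligatory and forbidden, so the set is consistent.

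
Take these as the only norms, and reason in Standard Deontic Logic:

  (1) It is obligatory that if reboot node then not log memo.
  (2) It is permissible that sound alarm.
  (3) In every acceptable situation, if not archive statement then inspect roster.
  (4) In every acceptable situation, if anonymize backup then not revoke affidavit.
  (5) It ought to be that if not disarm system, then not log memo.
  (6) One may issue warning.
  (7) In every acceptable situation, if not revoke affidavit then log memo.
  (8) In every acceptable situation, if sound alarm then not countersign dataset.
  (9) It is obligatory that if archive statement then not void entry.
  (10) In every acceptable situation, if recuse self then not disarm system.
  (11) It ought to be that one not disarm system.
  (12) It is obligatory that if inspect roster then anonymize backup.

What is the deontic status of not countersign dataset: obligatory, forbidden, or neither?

Premise 8 is O(sound_alarm → ¬countersign_dataset), but O(sound_alarm) is not derivable from the premises (the permission P(sound_alarm) asserts only ¬O(¬sound_alarm), not O(sound_alarm)), so it does not yield O(¬countersign_dataset).
No premise or chain of K-axiom applications forces O(¬countersign_dataset), and none forces O(countersign_dataset). So ¬countersign_dataset is neither obligatory nor forbidden under these norms.

Neither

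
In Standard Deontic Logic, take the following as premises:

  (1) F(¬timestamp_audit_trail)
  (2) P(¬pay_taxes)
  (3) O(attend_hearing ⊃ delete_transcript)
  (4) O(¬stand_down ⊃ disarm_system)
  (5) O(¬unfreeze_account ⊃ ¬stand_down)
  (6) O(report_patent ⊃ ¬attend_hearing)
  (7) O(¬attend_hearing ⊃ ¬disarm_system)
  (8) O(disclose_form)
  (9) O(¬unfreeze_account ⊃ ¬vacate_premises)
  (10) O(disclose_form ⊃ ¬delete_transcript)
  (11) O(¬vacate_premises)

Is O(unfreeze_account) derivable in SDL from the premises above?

Yes

Premise 8 gives O(disclose_form).
Applying K to premise 10 (O(disclose_form ⊃ ¬delete_transcript)) and O(disclose_form) yields O(¬delete_transcript).
The contrapositive of premise 3 (O(attend_hearing ⊃ delete_transcript)) is O(¬delete_transcript ⊃ ¬attend_hearing), and O(¬delete_transcript) is already established, so O(¬attend_hearing).
Premise 7 is O(¬attend_hearing ⊃ ¬disarm_system); since O(¬attend_hearing), deontic closure gives O(¬disarm_system).
The contrapositive of premise 4 (O(¬stand_down ⊃ disarm_system)) is O(¬disarm_system ⊃ stand_down), and O(¬disarm_system) is already established, so O(stand_down).
Premise 5 is O(¬unfreeze_account ⊃ ¬stand_down); contrapositively O(stand_down ⊃ unfreeze_account). Since O(stand_down) holds, K gives O(unfreeze_account).
Premises 1, 2, 6, 9, 11 do not contribute to this derivation.
So O(unfreeze_account) follows.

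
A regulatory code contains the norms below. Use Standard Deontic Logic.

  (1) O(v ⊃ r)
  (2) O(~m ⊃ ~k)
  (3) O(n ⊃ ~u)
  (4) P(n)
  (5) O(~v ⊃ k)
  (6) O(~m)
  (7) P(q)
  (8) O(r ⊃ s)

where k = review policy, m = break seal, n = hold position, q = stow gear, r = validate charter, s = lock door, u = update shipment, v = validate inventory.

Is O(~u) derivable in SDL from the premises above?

No

Premise 3 is O(n ⊃ ~u), but O(n) is not derivable from the premises (the permission P(n) asserts only ~O(~n), not O(n)), so it does not yield O(~u).
No other premise forces O(~u). An ideal world satisfying every premise can still have ~u false, so O(~u) is not derivable.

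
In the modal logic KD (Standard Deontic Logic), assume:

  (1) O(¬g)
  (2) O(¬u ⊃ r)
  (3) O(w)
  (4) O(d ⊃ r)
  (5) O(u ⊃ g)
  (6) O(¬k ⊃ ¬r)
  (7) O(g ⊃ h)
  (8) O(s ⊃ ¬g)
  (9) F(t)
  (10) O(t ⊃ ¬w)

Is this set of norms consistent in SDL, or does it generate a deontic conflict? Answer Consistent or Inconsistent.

Consistent

Premise 10 is O(t ⊃ ¬w), but O(t) is not derivable from the premises, so it does not yield O(¬w).
So O(¬w) is not derivable, and the apparent clash with O(w) does not arise.
A world satisfying every obligation exists (e.g. d=false, g=false, h=false, k=true, r=true, s=false, t=false, u=false, w=true); no atom is both obligatory and forbidden, so the set is consistent.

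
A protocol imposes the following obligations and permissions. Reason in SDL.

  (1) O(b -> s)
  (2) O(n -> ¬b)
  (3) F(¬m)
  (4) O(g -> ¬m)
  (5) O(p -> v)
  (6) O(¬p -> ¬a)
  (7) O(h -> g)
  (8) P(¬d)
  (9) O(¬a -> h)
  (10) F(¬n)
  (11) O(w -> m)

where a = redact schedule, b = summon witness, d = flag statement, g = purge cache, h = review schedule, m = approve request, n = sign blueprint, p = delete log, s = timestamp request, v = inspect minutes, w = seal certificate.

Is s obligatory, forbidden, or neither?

Neither

Premise 1 is O(b -> s), but O(b) is not derivable from the premises, so it does not yield O(s).
No premise or chain of K-axiom applications forces O(s), and none forces O(¬s). So s is neither obligatory nor forbidden under these norms.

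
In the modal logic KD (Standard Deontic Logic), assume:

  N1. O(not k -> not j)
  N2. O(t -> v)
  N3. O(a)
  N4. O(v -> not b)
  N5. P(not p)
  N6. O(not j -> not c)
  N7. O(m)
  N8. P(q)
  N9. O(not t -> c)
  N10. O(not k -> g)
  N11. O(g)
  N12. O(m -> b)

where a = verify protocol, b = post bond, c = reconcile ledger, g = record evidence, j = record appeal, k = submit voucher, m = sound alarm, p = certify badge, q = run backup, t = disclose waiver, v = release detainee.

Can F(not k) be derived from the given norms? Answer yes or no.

Yes

Premise 7 states O(m) outright.
Premise 12 is O(m -> b); since O(m), deontic closure gives O(b).
Premise 4 is O(v -> not b); contrapositively O(b -> not v). Since O(b) holds, K gives O(not v).
Premise 2, O(t -> v), contraposes to O(not v -> not t); with O(not v) we get O(not t).
With premise 9, O(not t -> c), the K-axiom yields O(c).
Premise 6, O(not j -> not c), contraposes to O(c -> j); with O(c) we get O(j).
Premise 1 is O(not k -> not j); contrapositively O(j -> k). Since O(j) holds, K gives O(k).
Premises 3, 5, 8, 10, 11 do not contribute to this derivation.
So O(k) holds, i.e. F(not k). The claim follows.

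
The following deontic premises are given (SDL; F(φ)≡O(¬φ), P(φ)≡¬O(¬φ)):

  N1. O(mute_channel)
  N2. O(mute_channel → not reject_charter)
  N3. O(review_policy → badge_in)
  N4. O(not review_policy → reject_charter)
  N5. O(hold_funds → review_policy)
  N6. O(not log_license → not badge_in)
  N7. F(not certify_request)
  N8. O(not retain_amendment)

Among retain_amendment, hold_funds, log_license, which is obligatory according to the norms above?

log_license

Premise 1 gives O(mute_channel).
From O(mute_channel) and premise 2, O(mute_channel → not reject_charter), we obtain O(not reject_charter).
The contrapositive of premise 4 (O(not review_policy → reject_charter)) is O(not reject_charter → review_policy), and O(not reject_charter) is already established, so O(review_policy).
Premise 3 is O(review_policy → badge_in); since O(review_policy), deontic closure gives O(badge_in).
Premise 6 is O(not log_license → not badge_in); contrapositively O(badge_in → log_license). Since O(badge_in) holds, K gives O(log_license).
So O(log_license) holds — log_license is obligatory. None of the other listed options is made obligatory by any chain of premises.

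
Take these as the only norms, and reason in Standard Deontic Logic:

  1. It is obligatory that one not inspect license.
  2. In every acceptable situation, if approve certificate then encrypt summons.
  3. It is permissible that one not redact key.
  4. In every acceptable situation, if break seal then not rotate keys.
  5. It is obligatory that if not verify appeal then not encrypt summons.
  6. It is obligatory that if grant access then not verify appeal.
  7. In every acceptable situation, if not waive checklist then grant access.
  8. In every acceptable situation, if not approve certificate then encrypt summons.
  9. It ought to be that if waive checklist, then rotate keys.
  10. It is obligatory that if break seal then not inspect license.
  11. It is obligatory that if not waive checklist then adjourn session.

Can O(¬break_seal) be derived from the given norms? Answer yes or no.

By case analysis on approve_certificate: premise 2 gives O(approve_certificate → encrypt_summons) and premise 8 gives O(¬approve_certificate → encrypt_summons), so O(encrypt_summons) either way.
Premise 5, O(¬verify_appeal → ¬encrypt_summons), contraposes to O(encrypt_summons → verify_appeal); with O(encrypt_summons) we get O(verify_appeal).
Premise 6 is O(grant_access → ¬verify_appeal); contrapositively O(verify_appeal → ¬grant_access). Since O(verify_appeal) holds, K gives O(¬grant_access).
The contrapositive of premise 7 (O(¬waive_checklist → grant_access)) is O(¬grant_access → waive_checklist), and O(¬grant_access) is already established, so O(waive_checklist).
Premise 9 is O(waive_checklist → rotate_keys); since O(waive_checklist), deontic closure gives O(rotate_keys).
Premise 4 is O(break_seal → ¬rotate_keys); contrapositively O(rotate_keys → ¬break_seal). Since O(rotate_keys) holds, K gives O(¬break_seal).
Premises 1, 3, 10, 11 do not contribute to this derivation.
So O(¬break_seal) follows.

Yes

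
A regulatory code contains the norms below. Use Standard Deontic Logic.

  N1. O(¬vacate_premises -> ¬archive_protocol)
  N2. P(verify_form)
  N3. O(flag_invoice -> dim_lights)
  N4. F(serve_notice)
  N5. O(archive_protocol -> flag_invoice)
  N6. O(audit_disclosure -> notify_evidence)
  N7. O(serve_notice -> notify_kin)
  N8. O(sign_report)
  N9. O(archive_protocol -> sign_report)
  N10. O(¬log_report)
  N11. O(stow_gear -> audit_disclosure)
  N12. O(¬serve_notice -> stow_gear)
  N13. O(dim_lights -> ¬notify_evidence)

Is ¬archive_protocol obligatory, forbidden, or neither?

Obligatory

Premise 4, F(serve_notice), is equivalent to O(¬serve_notice).
With premise 12, O(¬serve_notice -> stow_gear), the K-axiom yields O(stow_gear).
With premise 11, O(stow_gear -> audit_disclosure), the K-axiom yields O(audit_disclosure).
Applying K to premise 6 (O(audit_disclosure -> notify_evidence)) and O(audit_disclosure) yields O(notify_evidence).
Premise 13, O(dim_lights -> ¬notify_evidence), contraposes to O(notify_evidence -> ¬dim_lights); with O(notify_evidence) we get O(¬dim_lights).
The contrapositive of premise 3 (O(flag_invoice -> dim_lights)) is O(¬dim_lights -> ¬flag_invoice), and O(¬dim_lights) is already established, so O(¬flag_invoice).
Premise 5 is O(archive_protocol -> flag_invoice); contrapositively O(¬flag_invoice -> ¬archive_protocol). Since O(¬flag_invoice) holds, K gives O(¬archive_protocol).
Premises 1, 2, 7, 8, 9, 10 do not contribute to this derivation.
Hence ¬archive_protocol is obligatory.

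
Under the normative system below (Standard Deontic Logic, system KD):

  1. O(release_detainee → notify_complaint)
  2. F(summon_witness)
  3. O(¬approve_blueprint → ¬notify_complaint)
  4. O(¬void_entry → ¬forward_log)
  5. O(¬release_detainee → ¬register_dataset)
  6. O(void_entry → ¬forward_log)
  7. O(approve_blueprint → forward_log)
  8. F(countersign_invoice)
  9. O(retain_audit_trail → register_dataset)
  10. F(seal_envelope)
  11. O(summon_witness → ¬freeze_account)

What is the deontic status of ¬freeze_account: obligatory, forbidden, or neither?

Premise 11 is O(summon_witness → ¬freeze_account), but O(summon_witness) is not derivable from the premises, so it does not yield O(¬freeze_account).
No premise or chain of K-axiom applications forces O(¬freeze_account), and none forces O(freeze_account). So ¬freeze_account is neither obligatory nor forbidden under these norms.

Neither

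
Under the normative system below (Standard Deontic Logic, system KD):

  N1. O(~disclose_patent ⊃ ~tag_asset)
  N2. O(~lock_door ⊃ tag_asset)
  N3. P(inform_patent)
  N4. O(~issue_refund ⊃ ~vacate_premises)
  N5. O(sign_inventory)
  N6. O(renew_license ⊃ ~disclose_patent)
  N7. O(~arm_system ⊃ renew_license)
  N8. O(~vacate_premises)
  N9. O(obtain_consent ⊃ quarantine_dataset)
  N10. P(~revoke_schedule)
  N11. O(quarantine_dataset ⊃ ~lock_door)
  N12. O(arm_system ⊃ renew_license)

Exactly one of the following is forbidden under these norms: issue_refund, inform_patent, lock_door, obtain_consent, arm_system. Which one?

Premises 7 and 12 cover both cases: O(~arm_system ⊃ renew_license) and O(arm_system ⊃ renew_license). Since ~arm_system ∨ arm_system is a tautology, O(renew_license) follows.
Premise 6 is O(renew_license ⊃ ~disclose_patent); since O(renew_license), deontic closure gives O(~disclose_patent).
With premise 1, O(~disclose_patent ⊃ ~tag_asset), the K-axiom yields O(~tag_asset).
Premise 2 is O(~lock_door ⊃ tag_asset); contrapositively O(~tag_asset ⊃ lock_door). Since O(~tag_asset) holds, K gives O(lock_door).
Premise 11, O(quarantine_dataset ⊃ ~lock_door), contraposes to O(lock_door ⊃ ~quarantine_dataset); with O(lock_door) we get O(~quarantine_dataset).
The contrapositive of premise 9 (O(obtain_consent ⊃ quarantine_dataset)) is O(~quarantine_dataset ⊃ ~obtain_consent), and O(~quarantine_dataset) is already established, so O(~obtain_consent).
So O(~obtain_consent) holds, i.e. obtain_consent is forbidden. None of the other listed options is forbidden under the premises.

obtain_consent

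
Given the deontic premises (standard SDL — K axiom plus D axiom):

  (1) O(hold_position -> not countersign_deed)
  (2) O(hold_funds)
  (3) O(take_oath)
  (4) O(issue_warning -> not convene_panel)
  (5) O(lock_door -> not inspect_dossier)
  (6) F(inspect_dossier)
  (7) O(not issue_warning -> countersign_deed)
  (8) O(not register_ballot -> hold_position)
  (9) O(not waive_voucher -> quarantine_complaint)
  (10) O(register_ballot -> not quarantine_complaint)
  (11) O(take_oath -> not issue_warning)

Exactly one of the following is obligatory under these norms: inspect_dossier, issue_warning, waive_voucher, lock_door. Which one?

Premise 3 gives O(take_oath).
With premise 11, O(take_oath -> not issue_warning), the K-axiom yields O(not issue_warning).
Premise 7 is O(not issue_warning -> countersign_deed); since O(not issue_warning), deontic closure gives O(countersign_deed).
The contrapositive of premise 1 (O(hold_position -> not countersign_deed)) is O(countersign_deed -> not hold_position), and O(countersign_deed) is already established, so O(not hold_position).
Premise 8 is O(not register_ballot -> hold_position); contrapositively O(not hold_position -> register_ballot). Since O(not hold_position) holds, K gives O(register_ballot).
Applying K to premise 10 (O(register_ballot -> not quarantine_complaint)) and O(register_ballot) yields O(not quarantine_complaint).
Premise 9, O(not waive_voucher -> quarantine_complaint), contraposes to O(not quarantine_complaint -> waive_voucher); with O(not quarantine_complaint) we get O(waive_voucher).
So O(waive_voucher) holds — waive_voucher is obligatory. None of the other listed options is made obligatory by any chain of premises.

waive_voucher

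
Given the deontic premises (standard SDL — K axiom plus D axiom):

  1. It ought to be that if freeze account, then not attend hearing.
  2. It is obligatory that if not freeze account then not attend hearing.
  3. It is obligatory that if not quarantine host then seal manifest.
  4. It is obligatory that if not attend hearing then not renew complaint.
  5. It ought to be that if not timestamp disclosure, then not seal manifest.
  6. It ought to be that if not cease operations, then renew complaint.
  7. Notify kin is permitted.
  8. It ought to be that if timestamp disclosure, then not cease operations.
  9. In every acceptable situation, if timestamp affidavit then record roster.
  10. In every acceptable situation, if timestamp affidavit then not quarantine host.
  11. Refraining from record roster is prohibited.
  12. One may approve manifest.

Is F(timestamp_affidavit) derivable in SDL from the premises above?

By case analysis on freeze_account: premise 1 gives O(freeze_account → ¬attend_hearing) and premise 2 gives O(¬freeze_account → ¬attend_hearing), so O(¬attend_hearing) either way.
Premise 4 is O(¬attend_hearing → ¬renew_complaint); since O(¬attend_hearing), deontic closure gives O(¬renew_complaint).
Premise 6, O(¬cease_operations → renew_complaint), contraposes to O(¬renew_complaint → cease_operations); with O(¬renew_complaint) we get O(cease_operations).
Premise 8, O(timestamp_disclosure → ¬cease_operations), contraposes to O(cease_operations → ¬timestamp_disclosure); with O(cease_operations) we get O(¬timestamp_disclosure).
Applying K to premise 5 (O(¬timestamp_disclosure → ¬seal_manifest)) and O(¬timestamp_disclosure) yields O(¬seal_manifest).
Premise 3, O(¬quarantine_host → seal_manifest), contraposes to O(¬seal_manifest → quarantine_host); with O(¬seal_manifest) we get O(quarantine_host).
Premise 10 is O(timestamp_affidavit → ¬quarantine_host); contrapositively O(quarantine_host → ¬timestamp_affidavit). Since O(quarantine_host) holds, K gives O(¬timestamp_affidavit).
Premises 7, 9, 11, 12 do not contribute to this derivation.
So O(¬timestamp_affidavit) holds, i.e. F(timestamp_affidavit). The claim follows.

Yes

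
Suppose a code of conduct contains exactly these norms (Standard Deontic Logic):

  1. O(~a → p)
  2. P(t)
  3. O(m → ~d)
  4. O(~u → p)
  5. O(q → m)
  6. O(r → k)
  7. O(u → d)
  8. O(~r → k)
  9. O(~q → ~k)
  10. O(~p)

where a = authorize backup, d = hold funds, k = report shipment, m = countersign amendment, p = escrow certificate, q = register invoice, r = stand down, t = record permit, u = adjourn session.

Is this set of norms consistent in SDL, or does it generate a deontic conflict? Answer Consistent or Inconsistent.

Inconsistent

Premises 8 and 6 cover both cases: O(~r → k) and O(r → k). Since ~r ∨ r is a tautology, O(k) follows.
The contrapositive of premise 9 (O(~q → ~k)) is O(k → q), and O(k) is already established, so O(q).
From O(q) and premise 5, O(q → m), we obtain O(m).
From O(m) and premise 3, O(m → ~d), we obtain O(~d).
The contrapositive of premise 7 (O(u → d)) is O(~d → ~u), and O(~d) is already established, so O(~u).
Applying K to premise 4 (O(~u → p)) and O(~u) yields O(p).
However, premise 10 gives O(~p).
We now have both O(p) and O(~p) — p is simultaneously obligatory and forbidden, violating the D-axiom.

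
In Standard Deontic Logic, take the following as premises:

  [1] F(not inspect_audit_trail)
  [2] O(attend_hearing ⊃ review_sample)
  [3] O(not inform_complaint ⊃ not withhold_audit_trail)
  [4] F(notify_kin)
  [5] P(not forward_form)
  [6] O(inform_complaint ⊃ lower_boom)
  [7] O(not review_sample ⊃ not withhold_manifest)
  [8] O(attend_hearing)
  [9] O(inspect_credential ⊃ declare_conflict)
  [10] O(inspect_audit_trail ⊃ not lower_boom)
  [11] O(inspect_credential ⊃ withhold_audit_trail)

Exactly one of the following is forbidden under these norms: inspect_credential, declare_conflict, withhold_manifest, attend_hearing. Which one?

inspect_credential

Premise 1, F(not inspect_audit_trail), is equivalent to O(inspect_audit_trail).
Premise 10 is O(inspect_audit_trail ⊃ not lower_boom); since O(inspect_audit_trail), deontic closure gives O(not lower_boom).
Premise 6 is O(inform_complaint ⊃ lower_boom); contrapositively O(not lower_boom ⊃ not inform_complaint). Since O(not lower_boom) holds, K gives O(not inform_complaint).
From O(not inform_complaint) and premise 3, O(not inform_complaint ⊃ not withhold_audit_trail), we obtain O(not withhold_audit_trail).
Premise 11 is O(inspect_credential ⊃ withhold_audit_trail); contrapositively O(not withhold_audit_trail ⊃ not inspect_credential). Since O(not withhold_audit_trail) holds, K gives O(not inspect_credential).
So O(not inspect_credential) holds, i.e. inspect_credential is forbidden. None of the other listed options is forbidden under the premises.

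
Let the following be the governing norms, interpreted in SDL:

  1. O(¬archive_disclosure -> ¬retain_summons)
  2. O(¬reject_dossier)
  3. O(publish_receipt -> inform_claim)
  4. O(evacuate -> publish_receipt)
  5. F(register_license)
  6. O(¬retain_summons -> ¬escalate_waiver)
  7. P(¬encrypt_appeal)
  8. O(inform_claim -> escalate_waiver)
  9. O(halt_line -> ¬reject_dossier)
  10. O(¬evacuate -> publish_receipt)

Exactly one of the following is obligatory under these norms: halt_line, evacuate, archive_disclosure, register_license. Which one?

archive_disclosure

By case analysis on evacuate: premise 4 gives O(evacuate -> publish_receipt) and premise 10 gives O(¬evacuate -> publish_receipt), so O(publish_receipt) either way.
Applying K to premise 3 (O(publish_receipt -> inform_claim)) and O(publish_receipt) yields O(inform_claim).
Premise 8 is O(inform_claim -> escalate_waiver); since O(inform_claim), deontic closure gives O(escalate_waiver).
Premise 6 is O(¬retain_summons -> ¬escalate_waiver); contrapositively O(escalate_waiver -> retain_summons). Since O(escalate_waiver) holds, K gives O(retain_summons).
Premise 1, O(¬archive_disclosure -> ¬retain_summons), contraposes to O(retain_summons -> archive_disclosure); with O(retain_summons) we get O(archive_disclosure).
So O(archive_disclosure) holds — archive_disclosure is obligatory. None of the other listed options is made obligatory by any chain of premises.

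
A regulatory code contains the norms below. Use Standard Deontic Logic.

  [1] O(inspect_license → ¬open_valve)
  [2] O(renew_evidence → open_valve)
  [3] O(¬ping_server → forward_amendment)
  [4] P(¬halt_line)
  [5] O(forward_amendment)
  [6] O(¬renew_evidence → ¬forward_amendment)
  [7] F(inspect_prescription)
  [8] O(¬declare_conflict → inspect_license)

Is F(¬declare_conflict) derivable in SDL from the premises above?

Yes

Premise 5 states O(forward_amendment) outright.
Premise 6, O(¬renew_evidence → ¬forward_amendment), contraposes to O(forward_amendment → renew_evidence); with O(forward_amendment) we get O(renew_evidence).
Premise 2 is O(renew_evidence → open_valve); since O(renew_evidence), deontic closure gives O(open_valve).
The contrapositive of premise 1 (O(inspect_license → ¬open_valve)) is O(open_valve → ¬inspect_license), and O(open_valve) is already established, so O(¬inspect_license).
Premise 8, O(¬declare_conflict → inspect_license), contraposes to O(¬inspect_license → declare_conflict); with O(¬inspect_license) we get O(declare_conflict).
Premises 3, 4, 7 do not contribute to this derivation.
So O(declare_conflict) holds, i.e. F(¬declare_conflict). The claim follows.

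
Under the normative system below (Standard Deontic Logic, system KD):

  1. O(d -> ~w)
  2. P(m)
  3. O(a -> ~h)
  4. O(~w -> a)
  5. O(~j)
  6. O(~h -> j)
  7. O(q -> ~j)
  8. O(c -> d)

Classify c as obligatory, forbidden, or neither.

Premise 5 gives O(~j).
Premise 6 is O(~h -> j); contrapositively O(~j -> h). Since O(~j) holds, K gives O(h).
Premise 3 is O(a -> ~h); contrapositively O(h -> ~a). Since O(h) holds, K gives O(~a).
Premise 4 is O(~w -> a); contrapositively O(~a -> w). Since O(~a) holds, K gives O(w).
Premise 1, O(d -> ~w), contraposes to O(w -> ~d); with O(w) we get O(~d).
The contrapositive of premise 8 (O(c -> d)) is O(~d -> ~c), and O(~d) is already established, so O(~c).
Premises 2, 7 do not contribute to this derivation.
Thus O(~c), which is F(c): c is forbidden.

Forbidden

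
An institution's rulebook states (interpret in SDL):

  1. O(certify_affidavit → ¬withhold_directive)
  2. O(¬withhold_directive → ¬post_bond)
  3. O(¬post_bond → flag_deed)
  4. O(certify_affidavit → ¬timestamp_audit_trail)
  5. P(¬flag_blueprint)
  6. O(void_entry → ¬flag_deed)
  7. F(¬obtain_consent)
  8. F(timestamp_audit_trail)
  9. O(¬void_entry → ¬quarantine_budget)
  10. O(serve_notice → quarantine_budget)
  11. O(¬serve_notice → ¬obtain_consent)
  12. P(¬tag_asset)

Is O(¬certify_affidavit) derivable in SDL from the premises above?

Yes

Premise 7 is F(¬obtain_consent), i.e. O(obtain_consent).
Premise 11 is O(¬serve_notice → ¬obtain_consent); contrapositively O(obtain_consent → serve_notice). Since O(obtain_consent) holds, K gives O(serve_notice).
From O(serve_notice) and premise 10, O(serve_notice → quarantine_budget), we obtain O(quarantine_budget).
Premise 9, O(¬void_entry → ¬quarantine_budget), contraposes to O(quarantine_budget → void_entry); with O(quarantine_budget) we get O(void_entry).
From O(void_entry) and premise 6, O(void_entry → ¬flag_deed), we obtain O(¬flag_deed).
Premise 3, O(¬post_bond → flag_deed), contraposes to O(¬flag_deed → post_bond); with O(¬flag_deed) we get O(post_bond).
Premise 2, O(¬withhold_directive → ¬post_bond), contraposes to O(post_bond → withhold_directive); with O(post_bond) we get O(withhold_directive).
The contrapositive of premise 1 (O(certify_affidavit → ¬withhold_directive)) is O(withhold_directive → ¬certify_affidavit), and O(withhold_directive) is already established, so O(¬certify_affidavit).
Premises 4, 5, 8, 12 do not contribute to this derivation.
So O(¬certify_affidavit) follows.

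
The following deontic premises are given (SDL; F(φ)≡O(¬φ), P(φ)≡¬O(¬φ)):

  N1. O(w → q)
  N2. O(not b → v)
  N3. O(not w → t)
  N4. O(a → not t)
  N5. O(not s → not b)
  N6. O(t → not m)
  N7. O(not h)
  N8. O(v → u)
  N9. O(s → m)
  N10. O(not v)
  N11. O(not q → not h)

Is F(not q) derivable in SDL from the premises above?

Premise 10 states O(not v) outright.
The contrapositive of premise 2 (O(not b → v)) is O(not v → b), and O(not v) is already established, so O(b).
Premise 5 is O(not s → not b); contrapositively O(b → s). Since O(b) holds, K gives O(s).
With premise 9, O(s → m), the K-axiom yields O(m).
Premise 6 is O(t → not m); contrapositively O(m → not t). Since O(m) holds, K gives O(not t).
Premise 3, O(not w → t), contraposes to O(not t → w); with O(not t) we get O(w).
With premise 1, O(w → q), the K-axiom yields O(q).
Premises 4, 7, 8, 11 do not contribute to this derivation.
So O(q) holds, i.e. F(not q). The claim follows.

Yes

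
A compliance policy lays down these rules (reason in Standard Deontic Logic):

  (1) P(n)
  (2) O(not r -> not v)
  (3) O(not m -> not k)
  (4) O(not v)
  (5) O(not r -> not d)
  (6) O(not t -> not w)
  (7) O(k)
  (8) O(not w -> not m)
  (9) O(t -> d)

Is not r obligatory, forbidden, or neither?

Forbidden

Premise 7 states O(k) outright.
Premise 3, O(not m -> not k), contraposes to O(k -> m); with O(k) we get O(m).
Premise 8 is O(not w -> not m); contrapositively O(m -> w). Since O(m) holds, K gives O(w).
The contrapositive of premise 6 (O(not t -> not w)) is O(w -> t), and O(w) is already established, so O(t).
Premise 9 is O(t -> d); since O(t), deontic closure gives O(d).
Premise 5, O(not r -> not d), contraposes to O(d -> r); with O(d) we get O(r).
Premises 1, 2, 4 do not contribute to this derivation.
Thus O(r), which is F(not r): not r is forbidden.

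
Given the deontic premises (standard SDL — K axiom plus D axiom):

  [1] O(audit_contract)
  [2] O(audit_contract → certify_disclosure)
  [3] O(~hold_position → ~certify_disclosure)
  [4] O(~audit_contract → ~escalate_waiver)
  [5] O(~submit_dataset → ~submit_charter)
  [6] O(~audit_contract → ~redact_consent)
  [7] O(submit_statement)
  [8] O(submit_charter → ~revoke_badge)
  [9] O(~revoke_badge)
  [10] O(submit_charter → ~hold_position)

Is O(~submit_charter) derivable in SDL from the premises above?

From premise 1 we have O(audit_contract).
Premise 2 is O(audit_contract → certify_disclosure); since O(audit_contract), deontic closure gives O(certify_disclosure).
Premise 3 is O(~hold_position → ~certify_disclosure); contrapositively O(certify_disclosure → hold_position). Since O(certify_disclosure) holds, K gives O(hold_position).
The contrapositive of premise 10 (O(submit_charter → ~hold_position)) is O(hold_position → ~submit_charter), and O(hold_position) is already established, so O(~submit_charter).
Premises 4, 5, 6, 7, 8, 9 do not contribute to this derivation.
So O(~submit_charter) follows.

Yes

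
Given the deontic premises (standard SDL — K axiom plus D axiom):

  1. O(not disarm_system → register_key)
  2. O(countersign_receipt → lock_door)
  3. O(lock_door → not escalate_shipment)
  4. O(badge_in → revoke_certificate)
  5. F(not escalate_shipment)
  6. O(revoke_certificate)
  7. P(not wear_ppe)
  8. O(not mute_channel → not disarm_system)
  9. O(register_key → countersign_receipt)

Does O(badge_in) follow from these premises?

Premise 4 is O(badge_in → revoke_certificate); even if O(revoke_certificate) held, inferring O(badge_in) would be affirming the consequent — invalid.
No other premise forces O(badge_in). An ideal world satisfying every premise can still have badge_in false, so O(badge_in) is not derivable.

No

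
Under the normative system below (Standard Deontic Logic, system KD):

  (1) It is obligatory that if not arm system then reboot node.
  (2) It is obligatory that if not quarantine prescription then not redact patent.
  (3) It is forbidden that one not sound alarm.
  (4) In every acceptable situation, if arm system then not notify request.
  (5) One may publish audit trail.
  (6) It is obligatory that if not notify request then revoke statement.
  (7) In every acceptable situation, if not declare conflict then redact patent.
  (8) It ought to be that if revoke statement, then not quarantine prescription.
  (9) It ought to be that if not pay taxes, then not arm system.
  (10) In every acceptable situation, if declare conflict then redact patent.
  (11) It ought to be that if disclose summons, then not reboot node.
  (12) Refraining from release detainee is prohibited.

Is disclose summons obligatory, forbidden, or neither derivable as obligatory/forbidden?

By case analysis on ¬declare_conflict: premise 7 gives O(¬declare_conflict → redact_patent) and premise 10 gives O(declare_conflict → redact_patent), so O(redact_patent) either way.
Premise 2, O(¬quarantine_prescription → ¬redact_patent), contraposes to O(redact_patent → quarantine_prescription); with O(redact_patent) we get O(quarantine_prescription).
The contrapositive of premise 8 (O(revoke_statement → ¬quarantine_prescription)) is O(quarantine_prescription → ¬revoke_statement), and O(quarantine_prescription) is already established, so O(¬revoke_statement).
Premise 6 is O(¬notify_request → revoke_statement); contrapositively O(¬revoke_statement → notify_request). Since O(¬revoke_statement) holds, K gives O(notify_request).
Premise 4 is O(arm_system → ¬notify_request); contrapositively O(notify_request → ¬arm_system). Since O(notify_request) holds, K gives O(¬arm_system).
Applying K to premise 1 (O(¬arm_system → reboot_node)) and O(¬arm_system) yields O(reboot_node).
Premise 11 is O(disclose_summons → ¬reboot_node); contrapositively O(reboot_node → ¬disclose_summons). Since O(reboot_node) holds, K gives O(¬disclose_summons).
Premises 3, 5, 9, 12 do not contribute to this derivation.
Thus O(¬disclose_summons), which is F(disclose_summons): disclose_summons is forbidden.

Forbidden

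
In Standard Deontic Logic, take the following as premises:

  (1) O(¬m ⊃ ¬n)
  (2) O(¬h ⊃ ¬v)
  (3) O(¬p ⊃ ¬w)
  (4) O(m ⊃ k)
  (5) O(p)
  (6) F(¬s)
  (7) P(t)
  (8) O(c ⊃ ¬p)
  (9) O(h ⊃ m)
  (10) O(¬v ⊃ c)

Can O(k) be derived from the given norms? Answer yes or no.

Premise 5 states O(p) outright.
The contrapositive of premise 8 (O(c ⊃ ¬p)) is O(p ⊃ ¬c), and O(p) is already established, so O(¬c).
The contrapositive of premise 10 (O(¬v ⊃ c)) is O(¬c ⊃ v), and O(¬c) is already established, so O(v).
The contrapositive of premise 2 (O(¬h ⊃ ¬v)) is O(v ⊃ h), and O(v) is already established, so O(h).
Applying K to premise 9 (O(h ⊃ m)) and O(h) yields O(m).
Premise 4 is O(m ⊃ k); since O(m), deontic closure gives O(k).
Premises 1, 3, 6, 7 do not contribute to this derivation.
So O(k) follows.

Yes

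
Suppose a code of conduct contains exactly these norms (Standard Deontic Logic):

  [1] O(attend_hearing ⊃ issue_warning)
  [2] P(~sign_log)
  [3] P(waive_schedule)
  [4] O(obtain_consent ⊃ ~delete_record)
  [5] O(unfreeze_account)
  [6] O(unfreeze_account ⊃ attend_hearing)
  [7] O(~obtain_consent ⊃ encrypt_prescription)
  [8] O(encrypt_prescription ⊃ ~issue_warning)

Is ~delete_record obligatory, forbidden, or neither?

From premise 5 we have O(unfreeze_account).
From O(unfreeze_account) and premise 6, O(unfreeze_account ⊃ attend_hearing), we obtain O(attend_hearing).
With premise 1, O(attend_hearing ⊃ issue_warning), the K-axiom yields O(issue_warning).
Premise 8 is O(encrypt_prescription ⊃ ~issue_warning); contrapositively O(issue_warning ⊃ ~encrypt_prescription). Since O(issue_warning) holds, K gives O(~encrypt_prescription).
Premise 7 is O(~obtain_consent ⊃ encrypt_prescription); contrapositively O(~encrypt_prescription ⊃ obtain_consent). Since O(~encrypt_prescription) holds, K gives O(obtain_consent).
Applying K to premise 4 (O(obtain_consent ⊃ ~delete_record)) and O(obtain_consent) yields O(~delete_record).
Premises 2, 3 do not contribute to this derivation.
Hence ~delete_record is obligatory.

Obligatory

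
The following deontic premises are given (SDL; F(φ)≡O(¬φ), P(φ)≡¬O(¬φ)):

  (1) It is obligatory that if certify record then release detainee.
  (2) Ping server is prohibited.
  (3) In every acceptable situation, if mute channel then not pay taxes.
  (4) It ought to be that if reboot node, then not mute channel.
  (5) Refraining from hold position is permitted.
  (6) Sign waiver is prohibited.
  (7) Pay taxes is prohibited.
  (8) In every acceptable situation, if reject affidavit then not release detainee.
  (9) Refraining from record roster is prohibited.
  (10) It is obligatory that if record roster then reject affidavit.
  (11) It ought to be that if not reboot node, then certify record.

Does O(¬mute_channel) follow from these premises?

Premise 9 is F(¬record_roster), i.e. O(record_roster).
With premise 10, O(record_roster → reject_affidavit), the K-axiom yields O(reject_affidavit).
From O(reject_affidavit) and premise 8, O(reject_affidavit → ¬release_detainee), we obtain O(¬release_detainee).
The contrapositive of premise 1 (O(certify_record → release_detainee)) is O(¬release_detainee → ¬certify_record), and O(¬release_detainee) is already established, so O(¬certify_record).
The contrapositive of premise 11 (O(¬reboot_node → certify_record)) is O(¬certify_record → reboot_node), and O(¬certify_record) is already established, so O(reboot_node).
Premise 4 is O(reboot_node → ¬mute_channel); since O(reboot_node), deontic closure gives O(¬mute_channel).
Premises 2, 3, 5, 6, 7 do not contribute to this derivation.
So O(¬mute_channel) follows.

Yes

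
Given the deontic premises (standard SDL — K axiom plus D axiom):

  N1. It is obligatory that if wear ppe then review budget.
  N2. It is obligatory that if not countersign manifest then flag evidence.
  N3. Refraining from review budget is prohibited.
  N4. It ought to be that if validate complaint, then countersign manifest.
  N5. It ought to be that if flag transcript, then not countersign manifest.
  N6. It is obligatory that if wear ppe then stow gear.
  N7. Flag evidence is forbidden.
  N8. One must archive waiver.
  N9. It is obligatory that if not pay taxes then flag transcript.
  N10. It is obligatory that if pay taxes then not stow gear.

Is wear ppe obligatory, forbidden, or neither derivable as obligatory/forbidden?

F(flag_evidence) at premise 7 means O(¬flag_evidence).
Premise 2, O(¬countersign_manifest → flag_evidence), contraposes to O(¬flag_evidence → countersign_manifest); with O(¬flag_evidence) we get O(countersign_manifest).
Premise 5, O(flag_transcript → ¬countersign_manifest), contraposes to O(countersign_manifest → ¬flag_transcript); with O(countersign_manifest) we get O(¬flag_transcript).
The contrapositive of premise 9 (O(¬pay_taxes → flag_transcript)) is O(¬flag_transcript → pay_taxes), and O(¬flag_transcript) is already established, so O(pay_taxes).
Applying K to premise 10 (O(pay_taxes → ¬stow_gear)) and O(pay_taxes) yields O(¬stow_gear).
The contrapositive of premise 6 (O(wear_ppe → stow_gear)) is O(¬stow_gear → ¬wear_ppe), and O(¬stow_gear) is already established, so O(¬wear_ppe).
Premises 1, 3, 4, 8 do not contribute to this derivation.
Thus O(¬wear_ppe), which is F(wear_ppe): wear_ppe is forbidden.

Forbidden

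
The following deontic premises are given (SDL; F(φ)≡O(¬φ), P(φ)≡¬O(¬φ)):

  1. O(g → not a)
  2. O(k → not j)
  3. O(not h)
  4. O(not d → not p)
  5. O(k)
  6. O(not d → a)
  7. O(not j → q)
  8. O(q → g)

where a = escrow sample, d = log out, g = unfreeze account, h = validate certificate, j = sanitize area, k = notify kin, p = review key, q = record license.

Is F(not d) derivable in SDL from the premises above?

Premise 5 states O(k) outright.
Applying K to premise 2 (O(k → not j)) and O(k) yields O(not j).
From O(not j) and premise 7, O(not j → q), we obtain O(q).
Applying K to premise 8 (O(q → g)) and O(q) yields O(g).
Premise 1 is O(g → not a); since O(g), deontic closure gives O(not a).
Premise 6, O(not d → a), contraposes to O(not a → d); with O(not a) we get O(d).
Premises 3, 4 do not contribute to this derivation.
So O(d) holds, i.e. F(not d). The claim follows.

Yes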